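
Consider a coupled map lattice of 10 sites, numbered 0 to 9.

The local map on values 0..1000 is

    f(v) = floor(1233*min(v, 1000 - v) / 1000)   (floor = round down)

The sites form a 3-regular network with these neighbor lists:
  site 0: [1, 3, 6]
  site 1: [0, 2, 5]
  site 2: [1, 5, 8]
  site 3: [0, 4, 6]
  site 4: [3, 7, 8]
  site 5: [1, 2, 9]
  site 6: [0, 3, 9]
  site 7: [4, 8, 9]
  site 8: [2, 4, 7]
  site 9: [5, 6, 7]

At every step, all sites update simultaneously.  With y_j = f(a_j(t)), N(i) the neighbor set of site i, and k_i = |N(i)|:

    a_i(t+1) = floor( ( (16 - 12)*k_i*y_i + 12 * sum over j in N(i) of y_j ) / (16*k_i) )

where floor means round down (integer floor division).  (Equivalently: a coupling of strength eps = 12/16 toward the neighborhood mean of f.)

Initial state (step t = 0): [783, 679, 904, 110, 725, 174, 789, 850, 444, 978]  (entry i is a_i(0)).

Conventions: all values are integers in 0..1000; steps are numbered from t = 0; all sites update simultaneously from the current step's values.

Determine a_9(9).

Answer: a_9(9) = 589

Derivation:
t=0: [783, 679, 904, 110, 725, 174, 789, 850, 444, 978]
t=1: [264, 248, 318, 250, 301, 188, 172, 274, 297, 171]
t=2: [287, 313, 323, 304, 345, 284, 263, 321, 366, 247]
t=3: [359, 371, 396, 369, 411, 359, 338, 393, 417, 343]
t=4: [442, 457, 475, 454, 489, 452, 433, 481, 498, 441]
t=5: [549, 562, 579, 559, 592, 562, 544, 588, 598, 556]
t=6: [550, 538, 523, 541, 512, 536, 552, 513, 506, 539]
t=7: [560, 570, 584, 568, 593, 574, 559, 594, 599, 573]
t=8: [536, 527, 515, 529, 506, 523, 535, 505, 501, 523]
t=9: [577, 585, 596, 583, 603, 589, 578, 605, 608, 589]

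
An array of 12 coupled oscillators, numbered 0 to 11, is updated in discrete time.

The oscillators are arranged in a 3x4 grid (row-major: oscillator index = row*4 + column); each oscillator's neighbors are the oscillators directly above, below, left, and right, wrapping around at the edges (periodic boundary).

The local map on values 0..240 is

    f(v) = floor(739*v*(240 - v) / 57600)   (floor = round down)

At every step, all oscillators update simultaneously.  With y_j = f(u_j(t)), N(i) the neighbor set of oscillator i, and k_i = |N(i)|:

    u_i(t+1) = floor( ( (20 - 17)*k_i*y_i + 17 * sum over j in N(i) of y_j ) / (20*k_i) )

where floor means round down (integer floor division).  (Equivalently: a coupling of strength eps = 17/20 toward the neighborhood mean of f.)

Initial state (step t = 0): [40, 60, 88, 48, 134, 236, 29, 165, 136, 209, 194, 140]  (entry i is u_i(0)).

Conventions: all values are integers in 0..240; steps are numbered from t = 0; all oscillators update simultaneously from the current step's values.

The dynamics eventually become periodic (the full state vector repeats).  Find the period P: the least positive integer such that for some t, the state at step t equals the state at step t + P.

Simulating step by step:
t=0: [40, 60, 88, 48, 134, 236, 29, 165, 136, 209, 194, 140]
t=1: [146, 98, 120, 147, 123, 104, 108, 142, 143, 107, 125, 148]
t=2: [178, 180, 180, 177, 178, 181, 181, 178, 178, 180, 181, 177]
t=3: [140, 138, 138, 141, 140, 138, 138, 141, 140, 138, 138, 140]
t=4: [179, 179, 179, 179, 179, 179, 179, 179, 179, 179, 179, 179]
t=5: [140, 140, 140, 140, 140, 140, 140, 140, 140, 140, 140, 140]
t=6: [179, 179, 179, 179, 179, 179, 179, 179, 179, 179, 179, 179]

Answer: 2
Key observation: The state at step 4, [179, 179, 179, 179, 179, 179, 179, 179, 179, 179, 179, 179], reappears at step 6 — and no state repeats earlier — so the cycle the system enters has period 2.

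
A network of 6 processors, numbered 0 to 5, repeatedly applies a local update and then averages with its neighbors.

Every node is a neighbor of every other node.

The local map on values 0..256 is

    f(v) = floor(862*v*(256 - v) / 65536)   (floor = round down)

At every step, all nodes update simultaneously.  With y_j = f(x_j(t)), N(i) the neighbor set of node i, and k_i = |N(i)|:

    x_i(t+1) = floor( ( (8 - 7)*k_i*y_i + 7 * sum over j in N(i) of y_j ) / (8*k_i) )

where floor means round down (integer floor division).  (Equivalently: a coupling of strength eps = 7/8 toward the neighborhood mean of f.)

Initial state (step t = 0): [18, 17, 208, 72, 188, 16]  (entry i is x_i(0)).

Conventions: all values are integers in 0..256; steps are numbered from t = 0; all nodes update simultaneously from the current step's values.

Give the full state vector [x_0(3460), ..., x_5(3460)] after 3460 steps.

Answer: [214, 214, 214, 214, 214, 214]
Key observation: The state at step 8, [214, 214, 214, 214, 214, 214], reappears at step 10: the system is in a cycle of period 2 from step 8 on.  Therefore the state at step 3460 equals the state at step 8 + ((3460 - 8) mod 2) = 8, which is [214, 214, 214, 214, 214, 214].

Derivation:
t=0: [18, 17, 208, 72, 188, 16]
t=1: [107, 107, 104, 101, 102, 108]
t=2: [207, 207, 207, 207, 207, 207]
t=3: [133, 133, 133, 133, 133, 133]
t=4: [215, 215, 215, 215, 215, 215]
t=5: [115, 115, 115, 115, 115, 115]
t=6: [213, 213, 213, 213, 213, 213]
t=7: [120, 120, 120, 120, 120, 120]
t=8: [214, 214, 214, 214, 214, 214]
t=9: [118, 118, 118, 118, 118, 118]
t=10: [214, 214, 214, 214, 214, 214]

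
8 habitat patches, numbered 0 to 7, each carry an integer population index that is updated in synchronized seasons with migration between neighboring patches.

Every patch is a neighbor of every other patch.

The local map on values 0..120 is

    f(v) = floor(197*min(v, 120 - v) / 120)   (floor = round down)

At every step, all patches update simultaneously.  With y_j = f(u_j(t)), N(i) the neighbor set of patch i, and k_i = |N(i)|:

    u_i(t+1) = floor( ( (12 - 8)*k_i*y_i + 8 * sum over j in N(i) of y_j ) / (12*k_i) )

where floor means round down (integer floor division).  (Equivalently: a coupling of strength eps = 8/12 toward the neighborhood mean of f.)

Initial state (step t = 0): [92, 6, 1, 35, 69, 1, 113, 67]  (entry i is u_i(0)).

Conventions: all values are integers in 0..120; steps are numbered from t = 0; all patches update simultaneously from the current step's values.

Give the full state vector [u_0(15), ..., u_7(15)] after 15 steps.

Answer: [65, 65, 65, 65, 65, 65, 65, 65]

Derivation:
t=0: [92, 6, 1, 35, 69, 1, 113, 67]
t=1: [38, 30, 28, 41, 47, 28, 30, 48]
t=2: [59, 56, 55, 60, 63, 55, 56, 63]
t=3: [93, 92, 92, 94, 92, 92, 92, 92]
t=4: [44, 44, 44, 43, 44, 44, 44, 44]
t=5: [71, 71, 71, 71, 71, 71, 71, 71]
t=6: [80, 80, 80, 80, 80, 80, 80, 80]
t=7: [65, 65, 65, 65, 65, 65, 65, 65]
t=8: [90, 90, 90, 90, 90, 90, 90, 90]
t=9: [49, 49, 49, 49, 49, 49, 49, 49]
t=10: [80, 80, 80, 80, 80, 80, 80, 80]
t=11: [65, 65, 65, 65, 65, 65, 65, 65]
t=12: [90, 90, 90, 90, 90, 90, 90, 90]
t=13: [49, 49, 49, 49, 49, 49, 49, 49]
t=14: [80, 80, 80, 80, 80, 80, 80, 80]
t=15: [65, 65, 65, 65, 65, 65, 65, 65]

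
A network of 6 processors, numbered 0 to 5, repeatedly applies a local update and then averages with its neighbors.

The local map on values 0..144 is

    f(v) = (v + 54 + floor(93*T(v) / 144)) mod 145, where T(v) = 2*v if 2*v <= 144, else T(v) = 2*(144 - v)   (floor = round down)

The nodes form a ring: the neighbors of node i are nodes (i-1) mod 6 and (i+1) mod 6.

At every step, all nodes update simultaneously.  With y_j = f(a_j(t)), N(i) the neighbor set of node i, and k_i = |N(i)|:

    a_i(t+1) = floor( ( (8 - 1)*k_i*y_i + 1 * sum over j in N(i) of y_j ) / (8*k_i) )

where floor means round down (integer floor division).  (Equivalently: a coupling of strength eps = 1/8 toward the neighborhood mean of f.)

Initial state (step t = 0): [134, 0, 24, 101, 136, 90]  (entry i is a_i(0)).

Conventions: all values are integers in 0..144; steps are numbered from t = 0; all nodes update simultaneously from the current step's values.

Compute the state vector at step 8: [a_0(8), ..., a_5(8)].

Answer: [68, 61, 47, 53, 66, 44]

Derivation:
t=0: [134, 0, 24, 101, 136, 90]
t=1: [55, 57, 102, 67, 56, 66]
t=2: [36, 40, 63, 60, 40, 57]
t=3: [121, 11, 49, 43, 5, 42]
t=4: [56, 74, 23, 11, 57, 12]
t=5: [42, 72, 102, 78, 44, 75]
t=6: [13, 69, 66, 67, 16, 64]
t=7: [80, 67, 60, 63, 86, 58]
t=8: [68, 61, 47, 53, 66, 44]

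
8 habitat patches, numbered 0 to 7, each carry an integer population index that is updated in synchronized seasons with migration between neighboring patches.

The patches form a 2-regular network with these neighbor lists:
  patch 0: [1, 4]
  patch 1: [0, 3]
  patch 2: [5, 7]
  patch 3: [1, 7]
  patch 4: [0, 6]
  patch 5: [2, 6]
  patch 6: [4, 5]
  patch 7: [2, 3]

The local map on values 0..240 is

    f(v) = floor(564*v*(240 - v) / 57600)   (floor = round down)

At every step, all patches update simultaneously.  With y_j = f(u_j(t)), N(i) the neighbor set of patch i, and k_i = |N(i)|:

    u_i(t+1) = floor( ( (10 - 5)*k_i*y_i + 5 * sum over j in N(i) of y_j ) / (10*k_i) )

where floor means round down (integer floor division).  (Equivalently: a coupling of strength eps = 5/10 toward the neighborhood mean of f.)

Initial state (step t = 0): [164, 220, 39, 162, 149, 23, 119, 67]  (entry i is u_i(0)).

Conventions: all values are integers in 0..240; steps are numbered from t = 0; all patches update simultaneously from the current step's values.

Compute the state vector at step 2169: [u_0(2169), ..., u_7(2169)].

Answer: [138, 138, 138, 138, 138, 138, 138, 138]
Key observation: The state at step 4, [137, 137, 137, 137, 137, 137, 137, 137], reappears at step 6: the system is in a cycle of period 2 from step 4 on.  Therefore the state at step 2169 equals the state at step 4 + ((2169 - 4) mod 2) = 5, which is [138, 138, 138, 138, 138, 138, 138, 138].

Derivation:
t=0: [164, 220, 39, 162, 149, 23, 119, 67]
t=1: [104, 82, 78, 100, 131, 78, 115, 106]
t=2: [135, 131, 127, 134, 139, 127, 135, 134]
t=3: [138, 138, 139, 139, 137, 139, 138, 139]
t=4: [137, 137, 137, 137, 137, 137, 137, 137]
t=5: [138, 138, 138, 138, 138, 138, 138, 138]
t=6: [137, 137, 137, 137, 137, 137, 137, 137]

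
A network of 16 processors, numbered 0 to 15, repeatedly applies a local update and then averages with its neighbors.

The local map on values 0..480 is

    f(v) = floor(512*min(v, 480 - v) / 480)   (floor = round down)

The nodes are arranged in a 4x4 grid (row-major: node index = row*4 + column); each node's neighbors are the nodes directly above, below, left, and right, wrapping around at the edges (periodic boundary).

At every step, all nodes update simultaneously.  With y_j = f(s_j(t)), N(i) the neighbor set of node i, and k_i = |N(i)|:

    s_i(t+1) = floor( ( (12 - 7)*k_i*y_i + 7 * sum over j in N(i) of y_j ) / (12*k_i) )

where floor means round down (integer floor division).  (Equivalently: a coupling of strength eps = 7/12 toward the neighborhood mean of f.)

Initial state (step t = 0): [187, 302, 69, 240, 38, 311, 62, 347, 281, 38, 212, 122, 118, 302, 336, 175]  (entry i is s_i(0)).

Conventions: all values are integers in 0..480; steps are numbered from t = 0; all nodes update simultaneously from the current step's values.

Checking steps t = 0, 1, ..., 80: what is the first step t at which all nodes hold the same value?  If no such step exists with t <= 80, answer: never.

Simulating step by step:
t=0: [187, 302, 69, 240, 38, 311, 62, 347, 281, 38, 212, 122, 118, 302, 336, 175]  (not all equal)
t=1: [171, 172, 127, 194, 123, 123, 117, 130, 137, 134, 150, 165, 166, 152, 162, 174]  (not all equal)
t=2: [177, 165, 156, 179, 141, 139, 133, 150, 152, 146, 156, 165, 172, 165, 165, 183]  (not all equal)
t=3: [180, 172, 168, 182, 158, 152, 152, 162, 164, 159, 163, 172, 181, 173, 175, 186]  (not all equal)
t=4: [187, 180, 180, 188, 172, 166, 167, 174, 176, 171, 174, 180, 189, 183, 184, 192]  (not all equal)
t=5: [196, 191, 191, 197, 185, 180, 181, 186, 188, 184, 186, 190, 198, 193, 194, 200]  (not all equal)
t=6: [206, 202, 203, 207, 198, 195, 195, 199, 200, 197, 198, 202, 208, 204, 205, 209]  (not all equal)
t=7: [217, 215, 215, 218, 212, 209, 210, 212, 213, 211, 212, 214, 219, 216, 217, 219]  (not all equal)
t=8: [230, 228, 229, 230, 226, 224, 225, 226, 227, 225, 226, 228, 231, 229, 230, 231]  (not all equal)
t=9: [244, 242, 243, 244, 241, 239, 240, 241, 242, 240, 241, 242, 244, 243, 244, 245]  (not all equal)
t=10: [251, 252, 252, 251, 253, 254, 254, 253, 253, 254, 254, 252, 251, 252, 251, 250]  (not all equal)
t=11: [243, 242, 243, 243, 242, 241, 241, 242, 242, 241, 241, 242, 243, 243, 243, 244]  (not all equal)
t=12: [252, 252, 252, 252, 253, 253, 253, 253, 253, 253, 253, 252, 252, 252, 252, 251]  (not all equal)
t=13: [242, 242, 242, 243, 242, 242, 242, 242, 242, 242, 242, 242, 243, 242, 243, 243]  (not all equal)
t=14: [252, 253, 252, 252, 253, 253, 253, 252, 252, 253, 252, 252, 252, 252, 252, 252]  (not all equal)
t=15: [242, 242, 242, 243, 242, 242, 242, 242, 242, 242, 242, 243, 243, 242, 243, 243]  (not all equal)
t=16: [252, 253, 252, 252, 253, 253, 253, 252, 252, 253, 252, 252, 252, 252, 252, 252]  (not all equal)

Answer: never
Key observation: The state at step 14 reappears at step 16 — the system is in a cycle of period 2 from step 14 on.  No step 0..16 is synchronized, and the cycle repeats forever, so no step up to 80 (or ever) has all nodes equal.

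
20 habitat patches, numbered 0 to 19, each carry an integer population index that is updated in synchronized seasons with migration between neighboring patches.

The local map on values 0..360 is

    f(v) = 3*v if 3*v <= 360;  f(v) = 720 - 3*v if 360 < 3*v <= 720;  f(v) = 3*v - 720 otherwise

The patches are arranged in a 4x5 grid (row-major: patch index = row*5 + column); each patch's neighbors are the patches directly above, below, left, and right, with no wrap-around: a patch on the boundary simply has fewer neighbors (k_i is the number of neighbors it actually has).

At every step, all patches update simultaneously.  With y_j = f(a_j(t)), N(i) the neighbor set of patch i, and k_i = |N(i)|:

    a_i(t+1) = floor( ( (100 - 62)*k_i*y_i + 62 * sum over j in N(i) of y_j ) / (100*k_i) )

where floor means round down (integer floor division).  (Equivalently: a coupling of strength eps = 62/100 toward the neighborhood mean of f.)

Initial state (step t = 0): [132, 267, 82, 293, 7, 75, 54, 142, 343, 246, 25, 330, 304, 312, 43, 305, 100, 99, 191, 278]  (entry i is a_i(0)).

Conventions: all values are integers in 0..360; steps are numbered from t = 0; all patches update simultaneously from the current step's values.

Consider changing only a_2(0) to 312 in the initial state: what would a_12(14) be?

Simulating step by step:
t=0: [132, 267, 312, 293, 7, 75, 54, 142, 343, 246, 25, 330, 304, 312, 43, 305, 100, 99, 191, 278]
t=1: [217, 175, 192, 173, 62, 201, 196, 247, 223, 101, 171, 215, 239, 202, 120, 190, 271, 244, 185, 128]
t=2: [122, 145, 140, 155, 226, 128, 113, 59, 118, 238, 149, 95, 35, 133, 292, 150, 84, 58, 158, 290]
t=3: [327, 313, 262, 240, 96, 327, 296, 237, 252, 116, 287, 258, 188, 255, 157, 265, 246, 190, 226, 181]
t=4: [247, 185, 72, 80, 217, 216, 148, 69, 75, 250, 134, 95, 99, 91, 212, 77, 64, 101, 92, 157]
t=5: [81, 168, 208, 196, 109, 154, 217, 235, 201, 89, 242, 276, 278, 240, 146, 245, 242, 273, 275, 206]
t=6: [239, 166, 111, 161, 247, 163, 118, 67, 108, 251, 81, 71, 77, 95, 183, 9, 48, 84, 81, 158]
t=7: [141, 226, 262, 230, 91, 211, 268, 268, 240, 119, 189, 231, 235, 258, 181, 130, 156, 223, 254, 221]
t=8: [152, 108, 57, 81, 223, 143, 69, 57, 81, 228, 149, 88, 39, 56, 163, 250, 180, 83, 49, 89]
t=9: [290, 255, 217, 188, 105, 264, 241, 179, 188, 122, 224, 220, 176, 178, 185, 151, 180, 186, 197, 218]
t=10: [93, 62, 105, 170, 277, 68, 56, 134, 195, 265, 100, 88, 164, 170, 187, 172, 169, 165, 134, 116]
t=11: [226, 228, 267, 195, 130, 231, 214, 251, 177, 112, 252, 241, 244, 210, 191, 236, 224, 242, 282, 280]
t=12: [35, 55, 72, 175, 271, 42, 44, 68, 163, 265, 22, 28, 25, 107, 168, 30, 22, 40, 92, 130]
t=13: [130, 156, 198, 185, 119, 110, 139, 178, 211, 140, 87, 84, 141, 245, 232, 75, 85, 131, 264, 277]
t=14: [305, 252, 172, 180, 279, 310, 273, 196, 136, 210, 265, 268, 233, 80, 97, 245, 263, 253, 120, 71]

Answer: a_12(14) = 233
Key observation: This trace re-runs the system from the modified initial state.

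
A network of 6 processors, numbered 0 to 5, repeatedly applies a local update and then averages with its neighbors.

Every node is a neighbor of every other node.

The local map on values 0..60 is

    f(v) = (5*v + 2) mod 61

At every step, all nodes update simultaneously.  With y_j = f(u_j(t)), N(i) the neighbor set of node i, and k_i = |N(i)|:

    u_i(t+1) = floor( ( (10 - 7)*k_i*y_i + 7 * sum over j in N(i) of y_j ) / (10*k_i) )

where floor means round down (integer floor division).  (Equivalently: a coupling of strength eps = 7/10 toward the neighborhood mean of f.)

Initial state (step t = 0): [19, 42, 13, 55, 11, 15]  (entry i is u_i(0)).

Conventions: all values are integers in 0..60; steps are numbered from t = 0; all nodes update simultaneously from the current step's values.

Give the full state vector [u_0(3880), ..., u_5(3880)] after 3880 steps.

Answer: [47, 47, 45, 47, 48, 45]
Key observation: The state at step 12, [12, 12, 11, 12, 13, 11], reappears at step 17: the system is in a cycle of period 5 from step 12 on.  Therefore the state at step 3880 equals the state at step 12 + ((3880 - 12) mod 5) = 15, which is [47, 47, 45, 47, 48, 45].

Derivation:
t=0: [19, 42, 13, 55, 11, 15]
t=1: [30, 29, 25, 30, 33, 27]
t=2: [25, 25, 21, 25, 28, 23]
t=3: [19, 19, 26, 19, 22, 28]
t=4: [32, 32, 28, 32, 34, 29]
t=5: [36, 36, 33, 36, 38, 34]
t=6: [49, 49, 46, 49, 41, 47]
t=7: [19, 19, 26, 19, 22, 27]
t=8: [31, 31, 27, 31, 33, 28]
t=9: [31, 31, 28, 31, 33, 29]
t=10: [32, 32, 30, 32, 34, 31]
t=11: [39, 39, 37, 39, 40, 38]
t=12: [12, 12, 11, 12, 13, 11]
t=13: [17, 17, 26, 17, 18, 26]
t=14: [22, 22, 19, 22, 23, 19]
t=15: [47, 47, 45, 47, 48, 45]
t=16: [51, 51, 50, 51, 52, 50]
t=17: [12, 12, 11, 12, 13, 11]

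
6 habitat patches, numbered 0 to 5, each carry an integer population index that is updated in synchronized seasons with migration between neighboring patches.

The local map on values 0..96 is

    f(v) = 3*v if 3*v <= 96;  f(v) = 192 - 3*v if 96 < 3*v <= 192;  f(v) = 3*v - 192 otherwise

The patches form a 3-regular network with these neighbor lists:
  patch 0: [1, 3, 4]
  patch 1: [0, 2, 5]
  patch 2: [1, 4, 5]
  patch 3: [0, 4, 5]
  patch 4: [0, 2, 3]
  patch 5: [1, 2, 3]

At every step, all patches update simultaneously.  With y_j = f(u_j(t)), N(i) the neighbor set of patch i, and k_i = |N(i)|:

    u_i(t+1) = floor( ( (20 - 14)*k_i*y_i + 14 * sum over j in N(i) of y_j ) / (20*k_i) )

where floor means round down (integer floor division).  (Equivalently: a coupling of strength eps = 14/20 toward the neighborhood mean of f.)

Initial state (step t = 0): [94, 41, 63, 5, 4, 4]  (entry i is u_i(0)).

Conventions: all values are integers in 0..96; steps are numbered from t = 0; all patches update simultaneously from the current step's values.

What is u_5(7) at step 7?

Answer: u_5(7) = 55

Derivation:
t=0: [94, 41, 63, 5, 4, 4]
t=1: [49, 45, 22, 31, 28, 23]
t=2: [68, 59, 68, 74, 72, 71]
t=3: [19, 15, 17, 22, 19, 19]
t=4: [56, 52, 52, 59, 57, 54]
t=5: [24, 31, 31, 22, 23, 29]
t=6: [74, 86, 86, 73, 74, 84]
t=7: [37, 56, 56, 36, 37, 55]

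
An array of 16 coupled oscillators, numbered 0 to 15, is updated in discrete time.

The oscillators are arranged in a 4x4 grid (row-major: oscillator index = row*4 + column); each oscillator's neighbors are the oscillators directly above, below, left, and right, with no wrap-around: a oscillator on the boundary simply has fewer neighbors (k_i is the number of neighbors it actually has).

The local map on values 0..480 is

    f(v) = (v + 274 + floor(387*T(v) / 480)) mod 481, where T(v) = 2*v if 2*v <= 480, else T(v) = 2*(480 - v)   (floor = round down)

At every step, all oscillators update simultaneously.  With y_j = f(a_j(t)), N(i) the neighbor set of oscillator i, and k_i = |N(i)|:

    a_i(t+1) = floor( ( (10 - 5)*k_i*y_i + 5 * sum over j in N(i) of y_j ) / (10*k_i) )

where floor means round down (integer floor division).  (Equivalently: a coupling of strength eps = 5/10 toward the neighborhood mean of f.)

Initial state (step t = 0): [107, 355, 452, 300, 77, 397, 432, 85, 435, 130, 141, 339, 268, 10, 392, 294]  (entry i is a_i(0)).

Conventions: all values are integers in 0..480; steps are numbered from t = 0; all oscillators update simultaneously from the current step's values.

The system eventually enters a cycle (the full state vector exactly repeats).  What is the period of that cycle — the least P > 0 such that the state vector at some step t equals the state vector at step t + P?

Simulating step by step:
t=0: [107, 355, 452, 300, 77, 397, 432, 85, 435, 130, 141, 339, 268, 10, 392, 294]
t=1: [242, 288, 317, 267, 353, 318, 249, 181, 318, 201, 220, 273, 351, 293, 304, 364]
t=2: [394, 388, 387, 360, 368, 370, 379, 335, 356, 346, 372, 362, 365, 368, 373, 366]
t=3: [330, 330, 332, 345, 339, 339, 338, 351, 347, 348, 341, 346, 343, 343, 339, 341]
t=4: [362, 363, 361, 356, 359, 358, 358, 354, 355, 354, 357, 355, 355, 356, 358, 357]
t=5: [345, 344, 345, 347, 347, 347, 347, 349, 348, 349, 348, 348, 348, 348, 347, 348]
t=6: [355, 355, 354, 354, 354, 354, 353, 353, 353, 353, 353, 353, 353, 353, 353, 353]
t=7: [349, 349, 349, 350, 349, 349, 350, 350, 350, 350, 350, 350, 350, 350, 350, 350]
t=8: [353, 353, 352, 352, 352, 352, 352, 352, 352, 352, 352, 352, 352, 352, 352, 352]
t=9: [350, 350, 350, 351, 350, 350, 351, 351, 351, 351, 351, 351, 351, 351, 351, 351]
t=10: [352, 352, 352, 352, 352, 352, 352, 352, 352, 352, 352, 352, 352, 352, 352, 352]
t=11: [351, 351, 351, 351, 351, 351, 351, 351, 351, 351, 351, 351, 351, 351, 351, 351]
t=12: [352, 352, 352, 352, 352, 352, 352, 352, 352, 352, 352, 352, 352, 352, 352, 352]

Answer: 2
Key observation: The state at step 10, [352, 352, 352, 352, 352, 352, 352, 352, 352, 352, 352, 352, 352, 352, 352, 352], reappears at step 12 — and no state repeats earlier — so the cycle the system enters has period 2.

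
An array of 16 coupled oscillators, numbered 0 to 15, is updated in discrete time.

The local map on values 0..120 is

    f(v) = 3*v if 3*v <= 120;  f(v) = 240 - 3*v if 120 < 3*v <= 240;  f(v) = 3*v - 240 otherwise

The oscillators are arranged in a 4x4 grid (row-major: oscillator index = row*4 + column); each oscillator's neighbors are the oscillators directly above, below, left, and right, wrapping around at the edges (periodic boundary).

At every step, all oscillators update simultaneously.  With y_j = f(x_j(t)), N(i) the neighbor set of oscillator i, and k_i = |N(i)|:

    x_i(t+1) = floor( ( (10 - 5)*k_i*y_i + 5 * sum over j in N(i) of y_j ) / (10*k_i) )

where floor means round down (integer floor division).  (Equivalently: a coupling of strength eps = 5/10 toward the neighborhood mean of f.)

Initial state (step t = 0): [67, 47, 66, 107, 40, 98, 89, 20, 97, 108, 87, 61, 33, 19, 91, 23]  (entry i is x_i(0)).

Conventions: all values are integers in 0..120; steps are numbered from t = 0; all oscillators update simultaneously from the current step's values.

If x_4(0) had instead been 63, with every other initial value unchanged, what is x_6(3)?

Answer: x_6(3) = 34
Key observation: This trace re-runs the system from the modified initial state.

Derivation:
t=0: [67, 47, 66, 107, 63, 98, 89, 20, 97, 108, 87, 61, 33, 19, 91, 23]
t=1: [60, 73, 51, 66, 51, 59, 35, 57, 61, 64, 35, 53, 76, 67, 40, 68]
t=2: [50, 41, 79, 52, 74, 64, 93, 73, 57, 57, 96, 73, 30, 44, 93, 49]
t=3: [83, 89, 36, 67, 37, 54, 34, 30, 59, 68, 45, 39, 90, 93, 51, 75]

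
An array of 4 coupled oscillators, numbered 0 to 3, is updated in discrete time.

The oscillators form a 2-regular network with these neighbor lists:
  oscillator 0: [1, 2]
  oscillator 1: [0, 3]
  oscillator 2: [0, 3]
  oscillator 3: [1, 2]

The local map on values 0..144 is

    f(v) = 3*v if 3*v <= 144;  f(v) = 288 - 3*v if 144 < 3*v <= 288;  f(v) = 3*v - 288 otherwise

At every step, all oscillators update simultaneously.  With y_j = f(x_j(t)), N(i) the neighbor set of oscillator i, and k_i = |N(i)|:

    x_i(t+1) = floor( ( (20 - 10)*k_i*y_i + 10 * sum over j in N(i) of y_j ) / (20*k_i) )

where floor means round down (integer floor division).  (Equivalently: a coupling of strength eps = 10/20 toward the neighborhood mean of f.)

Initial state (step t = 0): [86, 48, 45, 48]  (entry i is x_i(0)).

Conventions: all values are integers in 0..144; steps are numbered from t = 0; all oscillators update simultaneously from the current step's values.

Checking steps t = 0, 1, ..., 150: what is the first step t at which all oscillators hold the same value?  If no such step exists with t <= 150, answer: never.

Answer: 27
Key observation: Synchronization is absorbing here: once all oscillators are equal they stay equal, and step 27 is the first all-equal step.

Derivation:
t=0: [86, 48, 45, 48]  (not all equal)
t=1: [84, 115, 111, 141]  (not all equal)
t=2: [43, 71, 65, 93]  (not all equal)
t=3: [106, 72, 81, 46]  (not all equal)
t=4: [44, 78, 64, 98]  (not all equal)
t=5: [103, 61, 82, 40]  (not all equal)
t=6: [47, 87, 56, 96]  (not all equal)
t=7: [107, 48, 95, 36]  (not all equal)
t=8: [53, 107, 36, 90]  (not all equal)
t=9: [99, 53, 90, 44]  (not all equal)
t=10: [41, 99, 44, 102]  (not all equal)
t=11: [96, 39, 101, 44]  (not all equal)
t=12: [33, 91, 40, 99]  (not all equal)
t=13: [83, 34, 87, 38]  (not all equal)
t=14: [51, 89, 51, 89]  (not all equal)
t=15: [106, 49, 106, 49]  (not all equal)
t=16: [57, 113, 57, 113]  (not all equal)
t=17: [100, 67, 100, 67]  (not all equal)
t=18: [30, 68, 30, 68]  (not all equal)
t=19: [88, 85, 88, 85]  (not all equal)
t=20: [26, 30, 26, 30]  (not all equal)
t=21: [81, 87, 81, 87]  (not all equal)
t=22: [40, 31, 40, 31]  (not all equal)
t=23: [113, 99, 113, 99]  (not all equal)
t=24: [40, 19, 40, 19]  (not all equal)
t=25: [104, 72, 104, 72]  (not all equal)
t=26: [36, 60, 36, 60]  (not all equal)
t=27: [108, 108, 108, 108]  (all equal)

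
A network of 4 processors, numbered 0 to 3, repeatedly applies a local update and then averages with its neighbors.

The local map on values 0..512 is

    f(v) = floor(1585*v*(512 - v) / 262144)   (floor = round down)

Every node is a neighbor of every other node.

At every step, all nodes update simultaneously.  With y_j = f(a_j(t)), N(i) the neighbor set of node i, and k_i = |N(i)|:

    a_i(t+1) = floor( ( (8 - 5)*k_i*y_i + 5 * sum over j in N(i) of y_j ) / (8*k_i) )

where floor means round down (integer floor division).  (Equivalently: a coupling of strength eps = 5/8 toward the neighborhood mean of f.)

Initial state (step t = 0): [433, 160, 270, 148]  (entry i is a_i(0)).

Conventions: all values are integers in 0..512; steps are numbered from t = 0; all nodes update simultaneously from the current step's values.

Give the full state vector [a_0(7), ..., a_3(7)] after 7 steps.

Answer: [304, 304, 304, 304]

Derivation:
t=0: [433, 160, 270, 148]
t=1: [298, 320, 329, 317]
t=2: [375, 372, 371, 373]
t=3: [312, 313, 313, 313]
t=4: [376, 376, 376, 376]
t=5: [309, 309, 309, 309]
t=6: [379, 379, 379, 379]
t=7: [304, 304, 304, 304]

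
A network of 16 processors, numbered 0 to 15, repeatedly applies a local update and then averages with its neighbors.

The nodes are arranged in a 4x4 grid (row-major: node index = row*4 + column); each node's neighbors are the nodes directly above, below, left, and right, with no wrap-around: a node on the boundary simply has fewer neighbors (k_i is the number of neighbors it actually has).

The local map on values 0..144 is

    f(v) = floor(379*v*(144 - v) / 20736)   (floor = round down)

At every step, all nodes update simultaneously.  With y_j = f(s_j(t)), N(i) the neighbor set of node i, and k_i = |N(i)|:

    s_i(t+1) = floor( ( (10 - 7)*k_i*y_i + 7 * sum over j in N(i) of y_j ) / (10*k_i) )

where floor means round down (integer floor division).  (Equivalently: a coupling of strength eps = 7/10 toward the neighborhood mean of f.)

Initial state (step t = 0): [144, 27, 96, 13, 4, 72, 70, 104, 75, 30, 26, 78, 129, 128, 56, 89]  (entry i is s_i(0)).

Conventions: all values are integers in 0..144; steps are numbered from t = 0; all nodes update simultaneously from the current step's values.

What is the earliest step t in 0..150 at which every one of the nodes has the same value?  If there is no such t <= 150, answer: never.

Simulating step by step:
t=0: [144, 27, 96, 13, 4, 72, 70, 104, 75, 30, 26, 78, 129, 128, 56, 89]  (not all equal)
t=1: [23, 58, 67, 65, 46, 67, 82, 73, 53, 67, 76, 79, 56, 54, 69, 91]  (not all equal)
t=2: [75, 82, 92, 93, 78, 91, 93, 93, 88, 91, 93, 92, 88, 91, 91, 91]  (not all equal)
t=3: [93, 90, 87, 86, 91, 89, 86, 86, 90, 88, 86, 86, 89, 88, 87, 87]  (not all equal)
t=4: [87, 88, 90, 90, 87, 89, 90, 91, 88, 89, 90, 90, 89, 89, 90, 90]  (not all equal)
t=5: [90, 89, 88, 88, 89, 89, 88, 88, 89, 89, 88, 88, 89, 88, 88, 88]  (not all equal)
t=6: [88, 89, 89, 90, 88, 89, 89, 90, 89, 89, 89, 90, 89, 89, 90, 90]  (not all equal)
t=7: [89, 89, 88, 88, 89, 89, 88, 88, 89, 89, 88, 88, 89, 88, 88, 88]  (not all equal)
t=8: [89, 89, 89, 90, 89, 89, 89, 90, 89, 89, 89, 90, 89, 89, 90, 90]  (not all equal)
t=9: [89, 89, 88, 88, 89, 89, 88, 88, 89, 89, 88, 88, 89, 88, 88, 88]  (not all equal)

Answer: never
Key observation: The state at step 7 reappears at step 9 — the system is in a cycle of period 2 from step 7 on.  No step 0..9 is synchronized, and the cycle repeats forever, so no step up to 150 (or ever) has all nodes equal.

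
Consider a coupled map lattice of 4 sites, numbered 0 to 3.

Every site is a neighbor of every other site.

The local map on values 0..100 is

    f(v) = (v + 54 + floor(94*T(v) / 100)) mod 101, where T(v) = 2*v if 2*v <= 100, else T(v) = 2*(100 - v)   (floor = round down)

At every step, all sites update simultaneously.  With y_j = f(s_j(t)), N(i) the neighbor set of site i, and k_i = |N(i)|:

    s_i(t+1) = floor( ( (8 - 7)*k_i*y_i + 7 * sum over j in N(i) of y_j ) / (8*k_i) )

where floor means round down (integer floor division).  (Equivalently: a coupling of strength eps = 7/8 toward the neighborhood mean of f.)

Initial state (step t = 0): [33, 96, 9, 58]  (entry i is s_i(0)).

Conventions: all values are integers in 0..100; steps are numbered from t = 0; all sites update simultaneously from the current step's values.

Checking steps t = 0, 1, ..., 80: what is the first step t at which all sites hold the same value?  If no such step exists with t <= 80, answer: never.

Answer: 3
Key observation: Synchronization is absorbing here: once all sites are equal they stay equal, and step 3 is the first all-equal step.

Derivation:
t=0: [33, 96, 9, 58]  (not all equal)
t=1: [71, 70, 66, 64]  (not all equal)
t=2: [81, 81, 80, 80]  (not all equal)
t=3: [69, 69, 69, 69]  (all equal)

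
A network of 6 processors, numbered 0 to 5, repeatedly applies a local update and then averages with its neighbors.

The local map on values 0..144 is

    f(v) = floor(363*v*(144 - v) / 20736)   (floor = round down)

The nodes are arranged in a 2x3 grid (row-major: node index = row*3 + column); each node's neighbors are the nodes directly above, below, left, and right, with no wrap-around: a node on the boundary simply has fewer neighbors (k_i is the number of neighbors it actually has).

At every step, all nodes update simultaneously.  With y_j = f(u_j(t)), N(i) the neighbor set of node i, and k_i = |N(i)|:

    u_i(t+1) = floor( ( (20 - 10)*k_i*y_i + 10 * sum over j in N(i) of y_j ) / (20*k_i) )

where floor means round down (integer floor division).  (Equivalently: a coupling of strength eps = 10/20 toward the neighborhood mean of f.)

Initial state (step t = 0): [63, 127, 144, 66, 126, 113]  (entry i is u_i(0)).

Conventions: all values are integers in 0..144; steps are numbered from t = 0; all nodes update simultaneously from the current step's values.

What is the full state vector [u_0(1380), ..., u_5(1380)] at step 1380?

Answer: [86, 86, 86, 86, 86, 86]
Key observation: The state at step 5, [87, 87, 87, 87, 87, 87], reappears at step 7: the system is in a cycle of period 2 from step 5 on.  Therefore the state at step 1380 equals the state at step 5 + ((1380 - 5) mod 2) = 6, which is [86, 86, 86, 86, 86, 86].

Derivation:
t=0: [63, 127, 144, 66, 126, 113]
t=1: [76, 39, 24, 77, 50, 40]
t=2: [85, 72, 60, 88, 79, 69]
t=3: [87, 89, 89, 87, 88, 89]
t=4: [85, 85, 85, 86, 85, 85]
t=5: [87, 87, 87, 87, 87, 87]
t=6: [86, 86, 86, 86, 86, 86]
t=7: [87, 87, 87, 87, 87, 87]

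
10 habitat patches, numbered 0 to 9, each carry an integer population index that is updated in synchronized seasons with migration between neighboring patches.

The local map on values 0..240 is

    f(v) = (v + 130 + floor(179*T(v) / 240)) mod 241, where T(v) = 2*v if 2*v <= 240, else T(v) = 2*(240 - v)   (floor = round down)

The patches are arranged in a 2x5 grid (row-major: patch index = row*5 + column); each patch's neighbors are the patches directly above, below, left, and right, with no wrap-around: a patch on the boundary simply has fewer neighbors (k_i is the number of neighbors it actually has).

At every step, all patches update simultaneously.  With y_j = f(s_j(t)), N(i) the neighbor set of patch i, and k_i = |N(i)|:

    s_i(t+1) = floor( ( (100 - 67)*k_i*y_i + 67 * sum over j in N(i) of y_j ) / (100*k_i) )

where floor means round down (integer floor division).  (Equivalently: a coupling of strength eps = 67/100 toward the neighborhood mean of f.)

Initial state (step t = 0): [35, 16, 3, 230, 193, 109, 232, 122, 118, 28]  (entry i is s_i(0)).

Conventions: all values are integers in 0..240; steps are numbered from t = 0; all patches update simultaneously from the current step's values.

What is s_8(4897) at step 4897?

Simulating step by step:
t=0: [35, 16, 3, 230, 193, 109, 232, 122, 118, 28]
t=1: [181, 164, 154, 149, 161, 169, 158, 162, 176, 177]
t=2: [162, 166, 169, 168, 166, 163, 166, 166, 164, 162]
t=3: [165, 165, 164, 164, 165, 166, 165, 164, 165, 165]
t=4: [165, 165, 165, 165, 165, 165, 165, 165, 165, 165]
t=5: [165, 165, 165, 165, 165, 165, 165, 165, 165, 165]

Answer: s_8(4897) = 165
Key observation: The state at step 4, [165, 165, 165, 165, 165, 165, 165, 165, 165, 165], reappears at step 5: the system is in a cycle of period 1 from step 4 on.  Therefore the state at step 4897 equals the state at step 4 + ((4897 - 4) mod 1) = 4, which is [165, 165, 165, 165, 165, 165, 165, 165, 165, 165].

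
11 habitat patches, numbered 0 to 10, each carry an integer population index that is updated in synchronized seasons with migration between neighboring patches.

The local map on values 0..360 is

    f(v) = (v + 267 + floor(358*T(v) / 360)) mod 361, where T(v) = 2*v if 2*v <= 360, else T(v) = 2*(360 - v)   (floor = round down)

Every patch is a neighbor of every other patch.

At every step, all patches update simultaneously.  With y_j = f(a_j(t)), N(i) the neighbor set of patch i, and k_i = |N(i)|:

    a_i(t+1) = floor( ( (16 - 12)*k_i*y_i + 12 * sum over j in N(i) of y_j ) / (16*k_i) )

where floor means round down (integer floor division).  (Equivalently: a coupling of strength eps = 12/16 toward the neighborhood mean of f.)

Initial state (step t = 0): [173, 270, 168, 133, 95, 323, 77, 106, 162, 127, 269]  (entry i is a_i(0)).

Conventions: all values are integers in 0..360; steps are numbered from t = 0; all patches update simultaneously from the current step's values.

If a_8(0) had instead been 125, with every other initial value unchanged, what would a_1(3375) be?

Simulating step by step:
t=0: [173, 270, 168, 133, 95, 323, 77, 106, 125, 127, 269]
t=1: [200, 252, 198, 243, 223, 242, 213, 228, 238, 240, 252]
t=2: [38, 29, 38, 30, 34, 30, 36, 33, 31, 31, 29]
t=3: [168, 226, 168, 227, 166, 227, 167, 165, 227, 227, 226]
t=4: [40, 39, 40, 38, 39, 38, 40, 39, 38, 38, 39]
t=5: [22, 21, 22, 21, 21, 21, 22, 21, 21, 21, 21]
t=6: [330, 329, 330, 329, 329, 329, 330, 329, 329, 329, 329]
t=7: [295, 295, 295, 295, 295, 295, 295, 295, 295, 295, 295]
t=8: [330, 330, 330, 330, 330, 330, 330, 330, 330, 330, 330]
t=9: [295, 295, 295, 295, 295, 295, 295, 295, 295, 295, 295]

Answer: a_1(3375) = 295
Key observation: The state at step 7, [295, 295, 295, 295, 295, 295, 295, 295, 295, 295, 295], reappears at step 9: the system is in a cycle of period 2 from step 7 on.  Therefore the state at step 3375 equals the state at step 7 + ((3375 - 7) mod 2) = 7, which is [295, 295, 295, 295, 295, 295, 295, 295, 295, 295, 295].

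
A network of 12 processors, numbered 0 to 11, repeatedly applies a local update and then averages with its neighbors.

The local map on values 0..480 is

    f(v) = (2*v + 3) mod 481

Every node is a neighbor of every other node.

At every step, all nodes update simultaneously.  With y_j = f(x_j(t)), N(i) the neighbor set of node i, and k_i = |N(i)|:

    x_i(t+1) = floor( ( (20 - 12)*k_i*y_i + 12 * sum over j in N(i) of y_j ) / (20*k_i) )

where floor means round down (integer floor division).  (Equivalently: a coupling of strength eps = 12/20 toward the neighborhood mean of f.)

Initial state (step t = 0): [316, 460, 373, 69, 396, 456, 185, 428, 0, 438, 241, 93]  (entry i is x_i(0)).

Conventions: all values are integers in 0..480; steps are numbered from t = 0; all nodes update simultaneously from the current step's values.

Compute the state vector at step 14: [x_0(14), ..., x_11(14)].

Answer: [224, 142, 228, 224, 228, 142, 228, 228, 220, 228, 220, 224]

Derivation:
t=0: [316, 460, 373, 69, 396, 456, 185, 428, 0, 438, 241, 93]
t=1: [222, 321, 261, 217, 277, 318, 297, 299, 170, 306, 170, 234]
t=2: [310, 212, 170, 306, 181, 210, 195, 197, 274, 201, 274, 318]
t=3: [230, 328, 299, 227, 307, 327, 317, 318, 205, 321, 205, 236]
t=4: [340, 241, 221, 338, 227, 241, 234, 235, 323, 237, 323, 344]
t=5: [248, 180, 332, 247, 336, 180, 341, 342, 236, 343, 236, 251]
t=6: [155, 274, 213, 154, 216, 274, 219, 220, 313, 220, 313, 157]
t=7: [302, 218, 342, 302, 344, 218, 346, 347, 245, 347, 245, 304]
t=8: [171, 279, 199, 171, 200, 279, 201, 202, 132, 202, 132, 172]
t=9: [323, 232, 343, 323, 343, 232, 344, 345, 297, 345, 297, 324]
t=10: [206, 309, 220, 206, 220, 309, 221, 221, 188, 221, 188, 207]
t=11: [389, 294, 398, 389, 398, 294, 399, 399, 376, 399, 376, 389]
t=12: [281, 216, 287, 281, 287, 216, 288, 288, 272, 288, 272, 281]
t=13: [123, 245, 128, 123, 128, 245, 128, 128, 117, 128, 117, 123]
t=14: [224, 142, 228, 224, 228, 142, 228, 228, 220, 228, 220, 224]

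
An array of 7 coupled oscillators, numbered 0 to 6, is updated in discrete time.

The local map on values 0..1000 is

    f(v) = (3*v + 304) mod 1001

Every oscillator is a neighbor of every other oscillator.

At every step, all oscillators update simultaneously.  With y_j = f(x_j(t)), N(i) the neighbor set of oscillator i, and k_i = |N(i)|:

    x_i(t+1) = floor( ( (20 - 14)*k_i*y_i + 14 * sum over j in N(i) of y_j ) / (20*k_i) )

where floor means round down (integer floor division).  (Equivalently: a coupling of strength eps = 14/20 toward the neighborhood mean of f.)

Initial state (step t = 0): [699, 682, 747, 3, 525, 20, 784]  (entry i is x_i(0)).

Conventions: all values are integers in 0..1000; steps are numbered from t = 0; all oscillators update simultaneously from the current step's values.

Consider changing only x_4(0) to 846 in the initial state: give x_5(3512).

Simulating step by step:
t=0: [699, 682, 747, 3, 846, 20, 784]
t=1: [476, 467, 503, 461, 557, 470, 523]
t=2: [774, 769, 789, 766, 819, 771, 800]
t=3: [648, 645, 656, 644, 673, 646, 662]
t=4: [259, 257, 263, 257, 273, 258, 267]
t=5: [87, 86, 89, 86, 95, 86, 91]
t=6: [568, 568, 569, 568, 573, 568, 571]
t=7: [9, 9, 9, 9, 11, 9, 10]
t=8: [332, 332, 332, 332, 333, 332, 332]
t=9: [299, 299, 299, 299, 299, 299, 299]
t=10: [200, 200, 200, 200, 200, 200, 200]
t=11: [904, 904, 904, 904, 904, 904, 904]
t=12: [13, 13, 13, 13, 13, 13, 13]
t=13: [343, 343, 343, 343, 343, 343, 343]
t=14: [332, 332, 332, 332, 332, 332, 332]
t=15: [299, 299, 299, 299, 299, 299, 299]

Answer: x_5(3512) = 332
Key observation: The state at step 9, [299, 299, 299, 299, 299, 299, 299], reappears at step 15: the system is in a cycle of period 6 from step 9 on.  Therefore the state at step 3512 equals the state at step 9 + ((3512 - 9) mod 6) = 14, which is [332, 332, 332, 332, 332, 332, 332].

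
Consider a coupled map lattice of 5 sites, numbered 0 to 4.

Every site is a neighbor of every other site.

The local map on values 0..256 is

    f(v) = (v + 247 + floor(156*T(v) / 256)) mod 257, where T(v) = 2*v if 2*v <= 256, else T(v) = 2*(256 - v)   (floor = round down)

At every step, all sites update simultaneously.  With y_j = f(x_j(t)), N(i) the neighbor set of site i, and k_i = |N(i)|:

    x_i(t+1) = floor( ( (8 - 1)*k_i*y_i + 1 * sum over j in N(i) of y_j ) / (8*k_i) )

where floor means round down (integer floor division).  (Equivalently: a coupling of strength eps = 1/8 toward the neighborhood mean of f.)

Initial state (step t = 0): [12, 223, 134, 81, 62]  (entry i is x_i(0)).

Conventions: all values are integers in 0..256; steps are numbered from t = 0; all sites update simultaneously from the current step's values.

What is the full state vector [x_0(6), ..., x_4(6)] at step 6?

Answer: [142, 245, 245, 251, 251]

Derivation:
t=0: [12, 223, 134, 81, 62]
t=1: [31, 231, 30, 160, 125]
t=2: [60, 223, 59, 20, 20]
t=3: [121, 231, 118, 46, 46]
t=4: [22, 233, 233, 99, 99]
t=5: [62, 241, 241, 206, 206]
t=6: [142, 245, 245, 251, 251]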